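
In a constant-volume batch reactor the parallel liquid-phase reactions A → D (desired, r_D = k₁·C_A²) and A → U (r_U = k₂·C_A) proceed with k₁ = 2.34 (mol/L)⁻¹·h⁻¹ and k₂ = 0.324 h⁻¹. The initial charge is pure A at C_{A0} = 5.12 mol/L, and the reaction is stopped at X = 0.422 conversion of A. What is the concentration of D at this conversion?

C_A = C_{A0}(1−X) = 2.959 mol/L.
Along a PFR/batch, dC_U/dC_A = −r_U/(r_D+r_U) = −k₂/(k₂+k₁·C_A).
Integrating from C_{A0} to C_A: C_U = (0.324/2.34)·ln[(0.324+2.34·5.12)/(0.324+2.34·2.96)] = 0.1385·ln(12.30/7.249) = 0.07327 mol/L.
Then C_D = (C_{A0}−C_A) − C_U = 2.161 − 0.07327 = 2.087 mol/L.

2.09 mol/L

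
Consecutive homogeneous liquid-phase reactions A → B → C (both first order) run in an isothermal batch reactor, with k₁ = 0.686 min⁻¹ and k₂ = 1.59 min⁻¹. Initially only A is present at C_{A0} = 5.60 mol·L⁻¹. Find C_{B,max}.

1.28 mol·L⁻¹

At the optimum, C_{B,max}/C_{A0} = (k₁/k₂)^[k₂/(k₂−k₁)].
= (0.686/1.59)^(1.59/(1.59−0.686)) = (0.4314)^(1.759) = 0.2280.
C_{B,max} = 0.2280×5.60 = 1.28 mol·L⁻¹.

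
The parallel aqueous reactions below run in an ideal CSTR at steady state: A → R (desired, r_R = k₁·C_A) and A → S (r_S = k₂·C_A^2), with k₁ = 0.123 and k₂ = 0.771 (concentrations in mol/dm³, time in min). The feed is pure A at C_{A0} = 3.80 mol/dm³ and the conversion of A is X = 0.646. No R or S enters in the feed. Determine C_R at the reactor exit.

Exit C_A = C_{A0}(1−X) = 3.80×0.354 = 1.345 mol/dm³.
Rates in a CSTR are evaluated at the outlet concentration: r_R = 0.123×1.345 = 0.1655, r_S = 0.771×1.345^2 = 1.395.
Fraction of consumed A going to R: r_R/(r_R+r_S) = 0.1060.
C_R = 0.1060·C_{A0}·X = 0.1060×3.80×0.646 = 0.260 mol/dm³.

0.260 mol/dm³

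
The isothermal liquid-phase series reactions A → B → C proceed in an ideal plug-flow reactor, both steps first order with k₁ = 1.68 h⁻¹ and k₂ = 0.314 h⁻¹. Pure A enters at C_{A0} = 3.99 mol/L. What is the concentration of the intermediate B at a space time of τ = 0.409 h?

1.85 mol/L

Solving the coupled first-order balances gives C_B(τ) = [k₁/(k₂−k₁)]·C_{A0}·(e^(−k₁τ) − e^(−k₂τ)).
e^(−k₁τ) = e^(−1.68×0.409) = e^(−0.6871) = 0.5030; e^(−k₂τ) = e^(−0.1284) = 0.8795.
C_B = 1.68×3.99/(0.314−1.68) × (0.5030−0.8795) = (-4.907)×(-0.3765) = 1.847 mol/L.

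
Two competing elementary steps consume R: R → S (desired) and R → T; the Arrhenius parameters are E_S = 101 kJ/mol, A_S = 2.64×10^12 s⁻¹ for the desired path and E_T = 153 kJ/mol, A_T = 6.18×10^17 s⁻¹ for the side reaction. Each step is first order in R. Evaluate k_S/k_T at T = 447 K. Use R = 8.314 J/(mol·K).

Since both paths have the same order in R, the concentration cancels and S_{S/T} = k_S/k_T = (A_S/A_T)·exp[(E_T−E_S)/(RT)].
(E_T−E_S)/(RT) = (153−101)×10³/(8.314×447) = 52000/3716 = 13.99.
k_S/k_T = (2.64×10^12/6.18×10^17)·exp(13.99) = 4.272×10^-6 × 1.193×10^6 = 5.10.

5.10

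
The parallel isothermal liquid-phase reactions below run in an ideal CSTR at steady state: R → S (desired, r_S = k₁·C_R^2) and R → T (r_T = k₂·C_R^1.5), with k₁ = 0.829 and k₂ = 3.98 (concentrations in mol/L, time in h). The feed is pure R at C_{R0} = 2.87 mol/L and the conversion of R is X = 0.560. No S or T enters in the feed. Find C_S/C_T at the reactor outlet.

Exit C_R = C_{R0}(1−X) = 2.87×0.440 = 1.263 mol/L.
In a CSTR the entire volume is at exit conditions, so r_S = 0.829×1.263^2 = 1.322 and r_T = 3.98×1.263^1.5 = 5.648.
Overall selectivity = C_S/C_T = r_Sτ/(r_Tτ) = r_S/r_T = 0.234.

0.234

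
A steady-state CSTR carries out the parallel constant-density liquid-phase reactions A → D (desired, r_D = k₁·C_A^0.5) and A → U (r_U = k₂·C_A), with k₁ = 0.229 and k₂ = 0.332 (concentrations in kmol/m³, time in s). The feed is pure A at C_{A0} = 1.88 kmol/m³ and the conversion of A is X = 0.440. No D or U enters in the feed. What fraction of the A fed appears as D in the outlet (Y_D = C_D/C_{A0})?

Exit C_A = C_{A0}(1−X) = 1.88×0.560 = 1.053 kmol/m³.
In a CSTR the entire volume is at exit conditions, so r_D = 0.229×1.053^0.5 = 0.2350 and r_U = 0.332×1.053 = 0.3495.
Fraction of consumed A going to D: r_D/(r_D+r_U) = 0.4020.
C_D = 0.4020·C_{A0}·X = 0.4020×1.88×0.440 = 0.333 kmol/m³; Y_D = C_D/C_{A0} = 0.177.

0.177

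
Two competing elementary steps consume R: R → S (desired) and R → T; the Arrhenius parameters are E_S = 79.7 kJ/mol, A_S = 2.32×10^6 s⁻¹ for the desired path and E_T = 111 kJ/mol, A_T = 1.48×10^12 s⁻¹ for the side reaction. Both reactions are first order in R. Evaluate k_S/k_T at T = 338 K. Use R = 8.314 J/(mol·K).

0.108

k_S/k_T = (A_S/A_T)·exp[−(E_S−E_T)/(RT)] = (A_S/A_T)·exp[(E_T−E_S)/(RT)].
(E_T−E_S)/(RT) = (111−79.7)×10³/(8.314×338) = 31300/2810 = 11.14.
k_S/k_T = (2.32×10^6/1.48×10^12)·exp(11.14) = 1.568×10^-6 × 68752 = 0.108.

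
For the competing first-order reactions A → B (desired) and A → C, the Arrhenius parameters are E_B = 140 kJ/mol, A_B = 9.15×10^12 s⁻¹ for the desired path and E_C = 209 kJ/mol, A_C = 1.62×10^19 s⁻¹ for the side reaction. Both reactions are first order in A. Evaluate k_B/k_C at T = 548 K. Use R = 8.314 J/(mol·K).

k_B/k_C = (A_B/A_C)·exp[−(E_B−E_C)/(RT)] = (A_B/A_C)·exp[(E_C−E_B)/(RT)].
(E_C−E_B)/(RT) = (209−140)×10³/(8.314×548) = 69000/4556 = 15.14.
k_B/k_C = (9.15×10^12/1.62×10^19)·exp(15.14) = 5.648×10^-7 × 3.778×10^6 = 2.13.
Since E_B < E_C, lowering the temperature improves selectivity toward B.

2.13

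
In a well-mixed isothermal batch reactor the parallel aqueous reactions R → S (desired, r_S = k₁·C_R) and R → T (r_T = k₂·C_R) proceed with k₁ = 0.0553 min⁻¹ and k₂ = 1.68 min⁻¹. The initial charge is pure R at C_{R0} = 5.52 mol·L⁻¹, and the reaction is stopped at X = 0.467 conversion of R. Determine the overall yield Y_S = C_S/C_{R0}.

C_R = C_{R0}(1−X) = 2.942 mol·L⁻¹.
Both paths are first order in R, so the instantaneous fraction to S is constant: dC_S/d(−C_R) = k₁/(k₁+k₂) = 0.03187.
C_S = 0.03187·(C_{R0}−C_R) = 0.03187×2.578 = 0.0821 mol·L⁻¹.
Y_S = C_S/C_{R0} = 0.08215/5.52 = 0.0149.

0.0149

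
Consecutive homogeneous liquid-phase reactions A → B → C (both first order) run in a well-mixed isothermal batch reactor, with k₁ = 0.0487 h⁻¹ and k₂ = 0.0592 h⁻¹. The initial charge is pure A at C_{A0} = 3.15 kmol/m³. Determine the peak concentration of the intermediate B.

At the optimum, C_{B,max}/C_{A0} = (k₁/k₂)^[k₂/(k₂−k₁)].
= (0.0487/0.0592)^(0.0592/(0.0592−0.0487)) = (0.8226)^(5.638) = 0.3326.
C_{B,max} = 0.3326×3.15 = 1.05 kmol/m³.

1.05 kmol/m³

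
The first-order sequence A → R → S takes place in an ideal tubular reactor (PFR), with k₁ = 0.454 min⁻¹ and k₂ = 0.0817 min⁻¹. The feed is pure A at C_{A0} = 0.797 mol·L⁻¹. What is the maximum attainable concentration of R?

Evaluating C_R at τ_opt = ln(k₂/k₁)/(k₂−k₁) gives C_{R,max}/C_{A0} = (k₁/k₂)^[k₂/(k₂−k₁)].
= (0.454/0.0817)^(0.0817/(0.0817−0.454)) = (5.557)^(-0.2194) = 0.6864.
C_{R,max} = 0.6864×0.797 = 0.547 mol·L⁻¹.

0.547 mol·L⁻¹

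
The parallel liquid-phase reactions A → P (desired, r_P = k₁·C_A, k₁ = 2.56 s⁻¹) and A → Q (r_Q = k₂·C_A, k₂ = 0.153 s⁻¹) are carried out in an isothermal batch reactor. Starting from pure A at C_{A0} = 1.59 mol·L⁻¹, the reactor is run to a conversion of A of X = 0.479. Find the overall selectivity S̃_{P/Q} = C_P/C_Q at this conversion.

16.7

C_A = C_{A0}(1−X) = 0.8284 mol·L⁻¹.
Both paths are first order in A, so the instantaneous fraction to P is constant: dC_P/d(−C_A) = k₁/(k₁+k₂) = 0.9436.
C_P = 0.9436·(C_{A0}−C_A) = 0.9436×0.7616 = 0.719 mol·L⁻¹.
C_Q = (C_{A0}−C_A)−C_P = 0.04295 mol·L⁻¹; S̃_{P/Q} = 0.7187/0.04295 = 16.7.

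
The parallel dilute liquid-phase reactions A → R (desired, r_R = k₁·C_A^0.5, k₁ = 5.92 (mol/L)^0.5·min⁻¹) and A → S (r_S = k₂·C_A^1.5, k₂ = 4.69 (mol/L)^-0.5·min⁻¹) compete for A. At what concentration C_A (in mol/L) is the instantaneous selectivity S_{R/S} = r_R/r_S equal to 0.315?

S_{R/S} = (k₁/k₂)·C_A⁻¹ ⇒ C_A = (S·k₂/k₁)^(-1).
= (0.315×4.69/5.92)^(-1) = (0.2496)^(-1) = 4.01 mol/L.

4.01 mol/L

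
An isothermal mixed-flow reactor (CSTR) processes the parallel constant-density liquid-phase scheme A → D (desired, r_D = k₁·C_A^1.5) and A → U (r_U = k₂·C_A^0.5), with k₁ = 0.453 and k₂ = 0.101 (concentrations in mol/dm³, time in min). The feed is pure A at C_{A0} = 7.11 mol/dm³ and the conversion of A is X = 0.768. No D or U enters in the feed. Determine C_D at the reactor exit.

Exit C_A = C_{A0}(1−X) = 7.11×0.232 = 1.650 mol/dm³.
A CSTR operates uniformly at the exit composition, giving r_D = 0.9597 and r_U = 0.1297 (each k·C_A^n at C_A = 1.650).
Fraction of consumed A going to D: r_D/(r_D+r_U) = 0.8809.
C_D = 0.8809·C_{A0}·X = 0.8809×7.11×0.768 = 4.81 mol/dm³.

4.81 mol/dm³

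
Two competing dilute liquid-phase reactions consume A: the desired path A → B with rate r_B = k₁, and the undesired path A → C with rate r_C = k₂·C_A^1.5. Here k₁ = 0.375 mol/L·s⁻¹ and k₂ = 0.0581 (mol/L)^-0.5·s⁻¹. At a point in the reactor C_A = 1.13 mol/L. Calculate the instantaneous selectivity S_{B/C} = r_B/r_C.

5.37

S_{B/C} = r_B/r_C = (k₁)/(k₂·C_A^1.5) = (k₁/k₂)·C_A^-1.5.
= (0.375) / (0.0581×1.130^1.5) = 0.3750/0.06979 = 5.37.
The undesired path is higher order in A, so low C_A (CSTR or dilute feed) favours B.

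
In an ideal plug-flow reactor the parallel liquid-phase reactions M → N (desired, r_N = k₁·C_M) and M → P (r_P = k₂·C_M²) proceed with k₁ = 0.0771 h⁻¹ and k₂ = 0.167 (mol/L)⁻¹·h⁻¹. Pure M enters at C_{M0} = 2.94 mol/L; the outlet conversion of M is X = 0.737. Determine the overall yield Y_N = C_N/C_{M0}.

C_M = C_{M0}(1−X) = 0.7732 mol/L.
Along a PFR/batch, dC_N/dC_M = −r_N/(r_N+r_P) = −k₁/(k₁+k₂·C_M).
Integrating from C_{M0} to C_M: C_N = (0.0771/0.167)·ln[(0.0771+0.167·2.94)/(0.0771+0.167·0.773)] = 0.4617·ln(0.5681/0.2062) = 0.4678 mol/L.
Y_N = C_N/C_{M0} = 0.4678/2.94 = 0.159.

0.159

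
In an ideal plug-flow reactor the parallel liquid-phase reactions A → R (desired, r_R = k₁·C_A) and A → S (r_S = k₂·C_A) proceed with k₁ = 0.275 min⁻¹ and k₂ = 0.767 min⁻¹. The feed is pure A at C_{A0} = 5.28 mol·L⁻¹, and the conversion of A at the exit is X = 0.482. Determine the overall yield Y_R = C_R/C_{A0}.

0.127

C_A = C_{A0}(1−X) = 2.735 mol·L⁻¹.
Both paths are first order in A, so the instantaneous fraction to R is constant: dC_R/d(−C_A) = k₁/(k₁+k₂) = 0.2639.
C_R = 0.2639·(C_{A0}−C_A) = 0.2639×2.545 = 0.672 mol·L⁻¹.
Y_R = C_R/C_{A0} = 0.6717/5.28 = 0.127.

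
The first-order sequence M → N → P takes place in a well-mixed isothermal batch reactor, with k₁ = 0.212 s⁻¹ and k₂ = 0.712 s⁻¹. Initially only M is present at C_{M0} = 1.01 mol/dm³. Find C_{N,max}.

Evaluating C_N at t_opt = ln(k₂/k₁)/(k₂−k₁) gives C_{N,max}/C_{M0} = (k₁/k₂)^[k₂/(k₂−k₁)].
= (0.212/0.712)^(0.712/(0.712−0.212)) = (0.2978)^(1.424) = 0.1781.
C_{N,max} = 0.1781×1.01 = 0.180 mol/dm³.

0.180 mol/dm³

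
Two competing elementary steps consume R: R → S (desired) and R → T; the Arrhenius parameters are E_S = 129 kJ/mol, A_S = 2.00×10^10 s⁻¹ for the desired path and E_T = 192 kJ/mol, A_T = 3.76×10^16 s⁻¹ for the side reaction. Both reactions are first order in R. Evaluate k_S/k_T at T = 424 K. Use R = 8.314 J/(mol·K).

30.7

With equal orders, S_{S/T} = k_S/k_T = (A_S/A_T)·exp[(E_T−E_S)/(RT)].
(E_T−E_S)/(RT) = (192−129)×10³/(8.314×424) = 63000/3525 = 17.87.
k_S/k_T = (2.00×10^10/3.76×10^16)·exp(17.87) = 5.319×10^-7 × 5.775×10^7 = 30.7.
Since E_S < E_T, lowering the temperature improves selectivity toward S.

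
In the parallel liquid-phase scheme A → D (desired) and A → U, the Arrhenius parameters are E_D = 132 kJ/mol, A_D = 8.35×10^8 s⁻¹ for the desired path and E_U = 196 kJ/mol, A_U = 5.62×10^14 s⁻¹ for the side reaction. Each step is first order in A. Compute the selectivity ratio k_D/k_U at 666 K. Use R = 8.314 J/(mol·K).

0.155

Since both paths have the same order in A, the concentration cancels and S_{D/U} = k_D/k_U = (A_D/A_U)·exp[(E_U−E_D)/(RT)].
(E_U−E_D)/(RT) = (196−132)×10³/(8.314×666) = 64000/5537 = 11.56.
k_D/k_U = (8.35×10^8/5.62×10^14)·exp(11.56) = 1.486×10^-6 × 1.046×10^5 = 0.155.
Since E_D < E_U, lowering the temperature improves selectivity toward D.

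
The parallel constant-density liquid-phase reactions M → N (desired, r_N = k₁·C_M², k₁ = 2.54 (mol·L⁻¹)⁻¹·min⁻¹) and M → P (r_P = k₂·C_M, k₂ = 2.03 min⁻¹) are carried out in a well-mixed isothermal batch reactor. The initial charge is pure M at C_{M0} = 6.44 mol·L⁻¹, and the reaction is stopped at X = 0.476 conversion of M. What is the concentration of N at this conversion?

C_M = C_{M0}(1−X) = 3.375 mol·L⁻¹.
Along a PFR/batch, dC_P/dC_M = −r_P/(r_N+r_P) = −k₂/(k₂+k₁·C_M).
Integrating from C_{M0} to C_M: C_P = (2.03/2.54)·ln[(2.03+2.54·6.44)/(2.03+2.54·3.37)] = 0.7992·ln(18.39/10.60) = 0.4401 mol·L⁻¹.
Then C_N = (C_{M0}−C_M) − C_P = 3.065 − 0.4401 = 2.625 mol·L⁻¹.

2.63 mol·L⁻¹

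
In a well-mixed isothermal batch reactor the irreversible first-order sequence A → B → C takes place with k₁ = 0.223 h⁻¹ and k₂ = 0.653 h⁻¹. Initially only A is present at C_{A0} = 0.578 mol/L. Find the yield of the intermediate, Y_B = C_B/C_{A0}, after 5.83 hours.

0.130

For first-order series with pure A initially, C_B(t) = k₁C_{A0}/(k₂−k₁)·(e^(−k₁t) − e^(−k₂t)).
e^(−k₁t) = e^(−0.223×5.83) = e^(−1.300) = 0.2725; e^(−k₂t) = e^(−3.807) = 0.02221.
C_B = 0.223×0.578/(0.653−0.223) × (0.2725−0.02221) = 0.2998×0.2503 = 0.07503 mol/L.
Y_B = C_B/C_{A0} = 0.07503/0.578 = 0.130.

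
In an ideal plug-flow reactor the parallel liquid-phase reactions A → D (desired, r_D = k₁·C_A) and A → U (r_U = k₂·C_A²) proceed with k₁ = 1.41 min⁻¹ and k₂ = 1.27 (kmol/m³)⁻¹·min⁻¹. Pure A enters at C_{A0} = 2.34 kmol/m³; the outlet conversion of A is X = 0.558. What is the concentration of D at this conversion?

C_A = C_{A0}(1−X) = 1.034 kmol/m³.
Along a PFR/batch, dC_D/dC_A = −r_D/(r_D+r_U) = −k₁/(k₁+k₂·C_A).
Integrating from C_{A0} to C_A: C_D = (1.41/1.27)·ln[(1.41+1.27·2.34)/(1.41+1.27·1.03)] = 1.110·ln(4.382/2.724) = 0.5279 kmol/m³.

0.528 kmol/m³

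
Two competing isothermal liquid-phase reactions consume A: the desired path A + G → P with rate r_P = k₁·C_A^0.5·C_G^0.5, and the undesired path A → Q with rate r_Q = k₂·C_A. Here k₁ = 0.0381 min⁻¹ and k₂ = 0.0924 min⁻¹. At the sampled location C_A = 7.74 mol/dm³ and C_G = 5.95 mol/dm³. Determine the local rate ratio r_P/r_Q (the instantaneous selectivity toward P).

0.362

S_{P/Q} = r_P/r_Q = (k₁·C_A^0.5·C_G^0.5)/(k₂·C_A) = (k₁/k₂)·C_A^-0.5·C_G^0.5.
= (0.0381×7.740^0.5×5.950^0.5) / (0.0924×7.740) = 0.2586/0.7152 = 0.362.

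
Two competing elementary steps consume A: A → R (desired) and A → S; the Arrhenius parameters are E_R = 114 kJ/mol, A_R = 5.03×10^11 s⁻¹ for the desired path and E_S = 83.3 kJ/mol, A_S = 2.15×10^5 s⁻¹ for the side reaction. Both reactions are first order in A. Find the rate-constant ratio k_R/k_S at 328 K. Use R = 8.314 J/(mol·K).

30.2

k_R/k_S = (A_R/A_S)·exp[−(E_R−E_S)/(RT)] = (A_R/A_S)·exp[(E_S−E_R)/(RT)].
(E_S−E_R)/(RT) = (83.3−114)×10³/(8.314×328) = -30700/2727 = -11.26.
k_R/k_S = (5.03×10^11/2.15×10^5)·exp(-11.26) = 2.340×10^6 × 1.291×10^-5 = 30.2.
Since E_R > E_S, raising the temperature improves selectivity toward R.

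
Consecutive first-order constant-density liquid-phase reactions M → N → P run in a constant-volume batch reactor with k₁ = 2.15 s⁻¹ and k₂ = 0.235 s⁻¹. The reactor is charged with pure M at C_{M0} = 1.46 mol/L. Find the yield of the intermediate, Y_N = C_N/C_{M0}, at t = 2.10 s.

Solving the coupled first-order balances gives C_N(t) = [k₁/(k₂−k₁)]·C_{M0}·(e^(−k₁t) − e^(−k₂t)).
e^(−k₁t) = e^(−2.15×2.10) = e^(−4.515) = 0.01094; e^(−k₂t) = e^(−0.4935) = 0.6105.
C_N = 2.15×1.46/(0.235−2.15) × (0.01094−0.6105) = (-1.639)×(-0.5995) = 0.9827 mol/L.
Y_N = C_N/C_{M0} = 0.9827/1.46 = 0.673.

0.673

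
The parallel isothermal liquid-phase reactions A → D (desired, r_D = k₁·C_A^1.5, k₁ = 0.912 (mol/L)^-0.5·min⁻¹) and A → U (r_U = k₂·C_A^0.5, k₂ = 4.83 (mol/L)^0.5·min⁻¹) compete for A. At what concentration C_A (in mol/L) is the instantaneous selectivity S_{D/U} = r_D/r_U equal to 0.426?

S_{D/U} = (k₁/k₂)·C_A ⇒ C_A = S·k₂/k₁.
= 0.426×4.83/0.912 = 2.26 mol/L.

2.26 mol/L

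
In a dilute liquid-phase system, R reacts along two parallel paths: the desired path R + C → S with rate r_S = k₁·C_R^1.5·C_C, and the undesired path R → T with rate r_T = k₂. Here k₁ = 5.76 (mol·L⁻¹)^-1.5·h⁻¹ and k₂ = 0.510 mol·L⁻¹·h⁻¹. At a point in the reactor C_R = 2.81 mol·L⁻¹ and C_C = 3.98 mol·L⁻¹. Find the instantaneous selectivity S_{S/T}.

212

S_{S/T} = r_S/r_T = (k₁·C_R^1.5·C_C)/(k₂) = (k₁/k₂)·C_R^1.5·C_C.
= (5.76×2.810^1.5×3.980) / (0.510) = 108.0/0.5100 = 212.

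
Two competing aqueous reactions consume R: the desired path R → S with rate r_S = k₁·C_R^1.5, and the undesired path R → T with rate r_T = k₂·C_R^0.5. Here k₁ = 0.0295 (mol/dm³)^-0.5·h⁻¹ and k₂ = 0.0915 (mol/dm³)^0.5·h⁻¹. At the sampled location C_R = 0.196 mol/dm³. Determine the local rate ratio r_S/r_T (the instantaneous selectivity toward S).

0.0632

S_{S/T} = r_S/r_T = (k₁·C_R^1.5)/(k₂·C_R^0.5) = (k₁/k₂)·C_R.
= (0.0295×0.1960^1.5) / (0.0915×0.1960^0.5) = 0.002560/0.04051 = 0.0632.
Since the desired path is higher order in R, keeping C_R high (PFR or concentrated feed) favours S.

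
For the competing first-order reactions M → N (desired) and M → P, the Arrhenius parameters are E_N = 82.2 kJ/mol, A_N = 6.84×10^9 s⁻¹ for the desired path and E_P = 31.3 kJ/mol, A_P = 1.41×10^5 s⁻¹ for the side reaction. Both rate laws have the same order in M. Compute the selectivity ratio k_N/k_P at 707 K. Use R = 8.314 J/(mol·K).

8.42

With equal orders, S_{N/P} = k_N/k_P = (A_N/A_P)·exp[(E_P−E_N)/(RT)].
(E_P−E_N)/(RT) = (31.3−82.2)×10³/(8.314×707) = -50900/5878 = -8.659.
k_N/k_P = (6.84×10^9/1.41×10^5)·exp(-8.659) = 48511 × 1.735×10^-4 = 8.42.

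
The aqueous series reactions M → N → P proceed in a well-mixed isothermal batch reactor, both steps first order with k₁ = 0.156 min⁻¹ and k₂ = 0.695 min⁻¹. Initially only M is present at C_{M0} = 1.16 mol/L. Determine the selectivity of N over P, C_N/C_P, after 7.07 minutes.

Solving the coupled first-order balances gives C_N(t) = [k₁/(k₂−k₁)]·C_{M0}·(e^(−k₁t) − e^(−k₂t)).
e^(−k₁t) = e^(−0.156×7.07) = e^(−1.103) = 0.3319; e^(−k₂t) = e^(−4.914) = 0.007346.
C_N = 0.156×1.16/(0.695−0.156) × (0.3319−0.007346) = 0.3357×0.3246 = 0.1090 mol/L.
C_M = C_{M0}e^(−k₁t) = 0.3850 mol/L, so C_P = C_{M0}−C_M−C_N = 0.6660 mol/L; C_N/C_P = 0.164.

0.164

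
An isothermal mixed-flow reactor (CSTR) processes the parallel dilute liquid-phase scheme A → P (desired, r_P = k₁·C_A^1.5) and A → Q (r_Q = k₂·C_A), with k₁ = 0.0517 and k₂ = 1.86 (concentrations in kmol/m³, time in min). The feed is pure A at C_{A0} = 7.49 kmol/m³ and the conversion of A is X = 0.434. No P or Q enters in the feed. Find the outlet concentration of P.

0.176 kmol/m³

Exit C_A = C_{A0}(1−X) = 7.49×0.566 = 4.239 kmol/m³.
In a CSTR the entire volume is at exit conditions, so r_P = 0.0517×4.239^1.5 = 0.4513 and r_Q = 1.86×4.239 = 7.885.
Fraction of consumed A going to P: r_P/(r_P+r_Q) = 0.05413.
C_P = 0.05413·C_{A0}·X = 0.05413×7.49×0.434 = 0.176 kmol/m³.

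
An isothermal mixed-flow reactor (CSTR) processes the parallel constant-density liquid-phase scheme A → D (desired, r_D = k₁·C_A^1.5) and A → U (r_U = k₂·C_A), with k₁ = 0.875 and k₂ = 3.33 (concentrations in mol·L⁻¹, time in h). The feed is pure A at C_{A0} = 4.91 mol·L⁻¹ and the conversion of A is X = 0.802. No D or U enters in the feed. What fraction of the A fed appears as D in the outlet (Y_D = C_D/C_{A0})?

Exit C_A = C_{A0}(1−X) = 4.91×0.198 = 0.9722 mol·L⁻¹.
In a CSTR the entire volume is at exit conditions, so r_D = 0.875×0.9722^1.5 = 0.8387 and r_U = 3.33×0.9722 = 3.237.
Fraction of consumed A going to D: r_D/(r_D+r_U) = 0.2058.
C_D = 0.2058·C_{A0}·X = 0.2058×4.91×0.802 = 0.810 mol·L⁻¹; Y_D = C_D/C_{A0} = 0.165.

0.165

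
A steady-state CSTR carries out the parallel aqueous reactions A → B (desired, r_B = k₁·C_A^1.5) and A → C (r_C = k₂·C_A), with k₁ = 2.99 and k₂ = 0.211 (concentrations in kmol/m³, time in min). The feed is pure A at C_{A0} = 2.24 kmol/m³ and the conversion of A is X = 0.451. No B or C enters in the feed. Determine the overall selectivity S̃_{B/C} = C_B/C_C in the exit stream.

Exit C_A = C_{A0}(1−X) = 2.24×0.549 = 1.230 kmol/m³.
In a CSTR the entire volume is at exit conditions, so r_B = 2.99×1.230^1.5 = 4.078 and r_C = 0.211×1.230 = 0.2595.
Overall selectivity = C_B/C_C = r_Bτ/(r_Cτ) = r_B/r_C = 15.7.

15.7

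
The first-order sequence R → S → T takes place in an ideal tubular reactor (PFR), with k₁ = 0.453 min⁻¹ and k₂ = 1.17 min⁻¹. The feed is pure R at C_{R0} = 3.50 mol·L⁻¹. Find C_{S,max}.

For a first-order series the maximum intermediate yield is C_{S,max}/C_{R0} = (k₁/k₂)^[k₂/(k₂−k₁)].
= (0.453/1.17)^(1.17/(1.17−0.453)) = (0.3872)^(1.632) = 0.2126.
C_{S,max} = 0.2126×3.50 = 0.744 mol·L⁻¹.

0.744 mol·L⁻¹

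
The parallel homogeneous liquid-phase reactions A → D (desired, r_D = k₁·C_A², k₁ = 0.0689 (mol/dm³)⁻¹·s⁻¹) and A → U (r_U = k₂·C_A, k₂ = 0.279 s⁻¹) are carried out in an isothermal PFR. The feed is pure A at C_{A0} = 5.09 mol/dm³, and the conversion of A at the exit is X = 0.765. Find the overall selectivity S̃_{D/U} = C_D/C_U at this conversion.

C_A = C_{A0}(1−X) = 1.196 mol/dm³.
Along a PFR/batch, dC_U/dC_A = −r_U/(r_D+r_U) = −k₂/(k₂+k₁·C_A).
Integrating from C_{A0} to C_A: C_U = (0.279/0.0689)·ln[(0.279+0.0689·5.09)/(0.279+0.0689·1.20)] = 4.049·ln(0.6297/0.3614) = 2.248 mol/dm³.
Then C_D = (C_{A0}−C_A) − C_U = 3.894 − 2.248 = 1.646 mol/dm³.
S̃_{D/U} = C_D/C_U = 1.646/2.248 = 0.732.

0.732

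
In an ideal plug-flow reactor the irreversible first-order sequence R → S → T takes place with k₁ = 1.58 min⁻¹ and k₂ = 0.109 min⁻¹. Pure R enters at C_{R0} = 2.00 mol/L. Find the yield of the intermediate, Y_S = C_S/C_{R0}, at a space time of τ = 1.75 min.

For first-order series with pure R initially, C_S(τ) = k₁C_{R0}/(k₂−k₁)·(e^(−k₁τ) − e^(−k₂τ)).
e^(−k₁τ) = e^(−1.58×1.75) = e^(−2.765) = 0.06298; e^(−k₂τ) = e^(−0.1908) = 0.8263.
C_S = 1.58×2.00/(0.109−1.58) × (0.06298−0.8263) = (-2.148)×(-0.7634) = 1.640 mol/L.
Y_S = C_S/C_{R0} = 1.640/2.00 = 0.820.

0.820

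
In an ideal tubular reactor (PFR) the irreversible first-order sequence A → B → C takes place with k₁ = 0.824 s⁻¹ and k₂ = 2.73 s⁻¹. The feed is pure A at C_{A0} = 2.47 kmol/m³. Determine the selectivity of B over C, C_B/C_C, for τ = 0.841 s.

For first-order series with pure A initially, C_B(τ) = k₁C_{A0}/(k₂−k₁)·(e^(−k₁τ) − e^(−k₂τ)).
e^(−k₁τ) = e^(−0.824×0.841) = e^(−0.6930) = 0.5001; e^(−k₂τ) = e^(−2.296) = 0.1007.
C_B = 0.824×2.47/(2.73−0.824) × (0.5001−0.1007) = 1.068×0.3994 = 0.4265 kmol/m³.
C_A = C_{A0}e^(−k₁τ) = 1.235 kmol/m³, so C_C = C_{A0}−C_A−C_B = 0.8083 kmol/m³; C_B/C_C = 0.528.

0.528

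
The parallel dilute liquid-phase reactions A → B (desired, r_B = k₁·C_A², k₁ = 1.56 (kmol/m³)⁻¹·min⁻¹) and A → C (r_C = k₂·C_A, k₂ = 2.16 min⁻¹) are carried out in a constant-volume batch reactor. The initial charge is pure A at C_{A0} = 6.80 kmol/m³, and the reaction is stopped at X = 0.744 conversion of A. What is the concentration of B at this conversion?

3.73 kmol/m³

C_A = C_{A0}(1−X) = 1.741 kmol/m³.
Along a PFR/batch, dC_C/dC_A = −r_C/(r_B+r_C) = −k₂/(k₂+k₁·C_A).
Integrating from C_{A0} to C_A: C_C = (2.16/1.56)·ln[(2.16+1.56·6.80)/(2.16+1.56·1.74)] = 1.385·ln(12.77/4.876) = 1.333 kmol/m³.
Then C_B = (C_{A0}−C_A) − C_C = 5.059 − 1.333 = 3.726 kmol/m³.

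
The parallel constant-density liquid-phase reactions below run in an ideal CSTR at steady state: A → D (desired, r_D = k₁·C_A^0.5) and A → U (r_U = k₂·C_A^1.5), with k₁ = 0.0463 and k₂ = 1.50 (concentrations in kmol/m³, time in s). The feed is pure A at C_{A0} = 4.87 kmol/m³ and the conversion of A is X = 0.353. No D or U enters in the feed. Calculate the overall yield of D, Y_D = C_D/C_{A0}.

Exit C_A = C_{A0}(1−X) = 4.87×0.647 = 3.151 kmol/m³.
A CSTR operates uniformly at the exit composition, giving r_D = 0.08219 and r_U = 8.390 (each k·C_A^n at C_A = 3.151).
Fraction of consumed A going to D: r_D/(r_D+r_U) = 0.009701.
C_D = 0.009701·C_{A0}·X = 0.009701×4.87×0.353 = 0.0167 kmol/m³; Y_D = C_D/C_{A0} = 0.00342.

0.00342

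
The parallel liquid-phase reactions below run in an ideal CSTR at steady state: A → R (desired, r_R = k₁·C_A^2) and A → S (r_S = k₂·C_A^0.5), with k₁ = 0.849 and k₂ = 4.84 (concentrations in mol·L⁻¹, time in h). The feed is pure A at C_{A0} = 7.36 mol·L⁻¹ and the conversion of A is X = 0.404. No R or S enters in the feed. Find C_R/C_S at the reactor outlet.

1.61

Exit C_A = C_{A0}(1−X) = 7.36×0.596 = 4.387 mol·L⁻¹.
Rates in a CSTR are evaluated at the outlet concentration: r_R = 0.849×4.387^2 = 16.34, r_S = 4.84×4.387^0.5 = 10.14.
Overall selectivity = C_R/C_S = r_Rτ/(r_Sτ) = r_R/r_S = 1.61.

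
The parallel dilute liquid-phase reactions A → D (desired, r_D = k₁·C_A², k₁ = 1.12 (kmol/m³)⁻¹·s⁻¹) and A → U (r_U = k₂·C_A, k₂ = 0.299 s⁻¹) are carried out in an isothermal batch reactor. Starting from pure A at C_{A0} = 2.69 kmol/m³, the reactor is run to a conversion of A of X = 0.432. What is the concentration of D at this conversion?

1.03 kmol/m³

C_A = C_{A0}(1−X) = 1.528 kmol/m³.
Along a PFR/batch, dC_U/dC_A = −r_U/(r_D+r_U) = −k₂/(k₂+k₁·C_A).
Integrating from C_{A0} to C_A: C_U = (0.299/1.12)·ln[(0.299+1.12·2.69)/(0.299+1.12·1.53)] = 0.2670·ln(3.312/2.010) = 0.1333 kmol/m³.
Then C_D = (C_{A0}−C_A) − C_U = 1.162 − 0.1333 = 1.029 kmol/m³.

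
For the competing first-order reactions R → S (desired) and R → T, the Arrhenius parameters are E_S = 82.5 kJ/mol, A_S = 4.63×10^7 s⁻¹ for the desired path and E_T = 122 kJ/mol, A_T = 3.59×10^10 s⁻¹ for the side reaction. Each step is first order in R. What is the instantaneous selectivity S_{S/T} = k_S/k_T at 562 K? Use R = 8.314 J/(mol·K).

6.05

Since both paths have the same order in R, the concentration cancels and S_{S/T} = k_S/k_T = (A_S/A_T)·exp[(E_T−E_S)/(RT)].
(E_T−E_S)/(RT) = (122−82.5)×10³/(8.314×562) = 39500/4672 = 8.454.
k_S/k_T = (4.63×10^7/3.59×10^10)·exp(8.454) = 0.001290 × 4693 = 6.05.
Since E_S < E_T, lowering the temperature improves selectivity toward S.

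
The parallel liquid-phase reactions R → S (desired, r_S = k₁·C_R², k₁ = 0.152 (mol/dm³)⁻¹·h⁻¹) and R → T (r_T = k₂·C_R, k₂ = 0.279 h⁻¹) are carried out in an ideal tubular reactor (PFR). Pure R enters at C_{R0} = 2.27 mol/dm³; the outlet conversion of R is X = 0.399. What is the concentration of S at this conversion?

0.448 mol/dm³

C_R = C_{R0}(1−X) = 1.364 mol/dm³.
Along a PFR/batch, dC_T/dC_R = −r_T/(r_S+r_T) = −k₂/(k₂+k₁·C_R).
Integrating from C_{R0} to C_R: C_T = (0.279/0.152)·ln[(0.279+0.152·2.27)/(0.279+0.152·1.36)] = 1.836·ln(0.6240/0.4864) = 0.4575 mol/dm³.
Then C_S = (C_{R0}−C_R) − C_T = 0.9057 − 0.4575 = 0.4482 mol/dm³.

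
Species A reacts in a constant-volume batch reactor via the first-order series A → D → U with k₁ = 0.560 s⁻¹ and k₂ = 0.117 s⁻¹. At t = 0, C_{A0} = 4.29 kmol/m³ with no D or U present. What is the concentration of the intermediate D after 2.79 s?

For first-order series with pure A initially, C_D(t) = k₁C_{A0}/(k₂−k₁)·(e^(−k₁t) − e^(−k₂t)).
e^(−k₁t) = e^(−0.560×2.79) = e^(−1.562) = 0.2096; e^(−k₂t) = e^(−0.3264) = 0.7215.
C_D = 0.560×4.29/(0.117−0.560) × (0.2096−0.7215) = (-5.423)×(-0.5119) = 2.776 kmol/m³.

2.78 kmol/m³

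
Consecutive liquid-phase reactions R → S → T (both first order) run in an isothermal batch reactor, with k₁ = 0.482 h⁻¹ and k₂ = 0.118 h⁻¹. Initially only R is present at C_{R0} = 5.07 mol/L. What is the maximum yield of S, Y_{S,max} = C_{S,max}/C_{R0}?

0.634

For a first-order series the maximum intermediate yield is C_{S,max}/C_{R0} = (k₁/k₂)^[k₂/(k₂−k₁)].
= (0.482/0.118)^(0.118/(0.118−0.482)) = (4.085)^(-0.3242) = 0.6337.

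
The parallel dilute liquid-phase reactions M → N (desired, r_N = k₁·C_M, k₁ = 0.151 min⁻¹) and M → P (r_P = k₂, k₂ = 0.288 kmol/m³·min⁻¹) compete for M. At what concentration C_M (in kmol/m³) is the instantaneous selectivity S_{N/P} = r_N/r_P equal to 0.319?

0.608 kmol/m³

S_{N/P} = (k₁/k₂)·C_M ⇒ C_M = S·k₂/k₁.
= 0.319×0.288/0.151 = 0.608 kmol/m³.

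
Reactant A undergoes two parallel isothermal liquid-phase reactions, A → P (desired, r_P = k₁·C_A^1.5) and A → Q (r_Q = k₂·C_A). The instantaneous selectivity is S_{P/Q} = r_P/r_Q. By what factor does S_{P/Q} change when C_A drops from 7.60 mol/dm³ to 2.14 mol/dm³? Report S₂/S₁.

S_{P/Q} = (k₁/k₂)·C_A^0.5, so S₂/S₁ = (C_{A,2}/C_{A,1})^0.5.
= (2.14/7.60)^0.5 = (0.2816)^0.5 = 0.531.

0.531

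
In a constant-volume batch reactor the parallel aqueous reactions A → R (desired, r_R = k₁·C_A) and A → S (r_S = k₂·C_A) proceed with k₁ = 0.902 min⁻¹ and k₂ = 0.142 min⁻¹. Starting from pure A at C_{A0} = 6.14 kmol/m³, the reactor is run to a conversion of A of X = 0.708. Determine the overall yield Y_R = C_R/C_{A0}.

C_A = C_{A0}(1−X) = 1.793 kmol/m³.
Both paths are first order in A, so the instantaneous fraction to R is constant: dC_R/d(−C_A) = k₁/(k₁+k₂) = 0.8640.
C_R = 0.8640·(C_{A0}−C_A) = 0.8640×4.347 = 3.76 kmol/m³.
Y_R = C_R/C_{A0} = 3.756/6.14 = 0.612.

0.612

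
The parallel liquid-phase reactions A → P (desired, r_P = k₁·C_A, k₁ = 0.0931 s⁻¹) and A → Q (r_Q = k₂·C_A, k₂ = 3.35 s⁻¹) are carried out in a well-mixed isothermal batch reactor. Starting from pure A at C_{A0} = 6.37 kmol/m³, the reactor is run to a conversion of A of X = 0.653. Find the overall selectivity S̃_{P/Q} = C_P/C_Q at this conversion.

0.0278

C_A = C_{A0}(1−X) = 2.210 kmol/m³.
Both paths are first order in A, so the instantaneous fraction to P is constant: dC_P/d(−C_A) = k₁/(k₁+k₂) = 0.02704.
C_P = 0.02704·(C_{A0}−C_A) = 0.02704×4.160 = 0.112 kmol/m³.
C_Q = (C_{A0}−C_A)−C_P = 4.047 kmol/m³; S̃_{P/Q} = 0.1125/4.047 = 0.0278.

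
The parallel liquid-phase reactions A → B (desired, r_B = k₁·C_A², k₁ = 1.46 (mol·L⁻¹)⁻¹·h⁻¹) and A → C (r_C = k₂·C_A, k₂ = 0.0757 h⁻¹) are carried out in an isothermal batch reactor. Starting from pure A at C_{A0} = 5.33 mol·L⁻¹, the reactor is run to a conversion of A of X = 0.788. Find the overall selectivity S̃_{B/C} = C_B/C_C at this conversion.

C_A = C_{A0}(1−X) = 1.130 mol·L⁻¹.
Along a PFR/batch, dC_C/dC_A = −r_C/(r_B+r_C) = −k₂/(k₂+k₁·C_A).
Integrating from C_{A0} to C_A: C_C = (0.0757/1.46)·ln[(0.0757+1.46·5.33)/(0.0757+1.46·1.13)] = 0.05185·ln(7.857/1.725) = 0.07860 mol·L⁻¹.
Then C_B = (C_{A0}−C_A) − C_C = 4.200 − 0.07860 = 4.121 mol·L⁻¹.
S̃_{B/C} = C_B/C_C = 4.121/0.07860 = 52.4.

52.4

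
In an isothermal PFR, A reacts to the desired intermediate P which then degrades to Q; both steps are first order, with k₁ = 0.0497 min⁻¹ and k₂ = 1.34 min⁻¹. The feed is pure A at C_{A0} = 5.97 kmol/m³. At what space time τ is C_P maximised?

Setting dC_P/dτ = 0 gives τ_opt = ln(k₂/k₁)/(k₂−k₁).
= ln(1.34/0.0497)/(1.34−0.0497) = ln(26.96)/1.290 = 3.294/1.290 = 2.55 min.

2.55 min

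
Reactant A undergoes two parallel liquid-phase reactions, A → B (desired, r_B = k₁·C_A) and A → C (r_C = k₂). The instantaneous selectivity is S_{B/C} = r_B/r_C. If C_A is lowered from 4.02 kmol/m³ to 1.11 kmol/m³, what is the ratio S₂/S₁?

S_{B/C} = (k₁/k₂)·C_A, so S₂/S₁ = (C_{A,2}/C_{A,1}).
= 1.11/4.02 = 0.276.
Selectivity toward B falls as C_A falls — high-concentration operation is favoured.

0.276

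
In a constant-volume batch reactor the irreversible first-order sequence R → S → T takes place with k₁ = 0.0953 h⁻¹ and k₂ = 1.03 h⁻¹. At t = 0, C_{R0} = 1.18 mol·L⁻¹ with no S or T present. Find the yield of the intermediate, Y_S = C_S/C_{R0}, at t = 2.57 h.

For first-order series with pure R initially, C_S(t) = k₁C_{R0}/(k₂−k₁)·(e^(−k₁t) − e^(−k₂t)).
e^(−k₁t) = e^(−0.0953×2.57) = e^(−0.2449) = 0.7828; e^(−k₂t) = e^(−2.647) = 0.07086.
C_S = 0.0953×1.18/(1.03−0.0953) × (0.7828−0.07086) = 0.1203×0.7119 = 0.08565 mol·L⁻¹.
Y_S = C_S/C_{R0} = 0.08565/1.18 = 0.0726.

0.0726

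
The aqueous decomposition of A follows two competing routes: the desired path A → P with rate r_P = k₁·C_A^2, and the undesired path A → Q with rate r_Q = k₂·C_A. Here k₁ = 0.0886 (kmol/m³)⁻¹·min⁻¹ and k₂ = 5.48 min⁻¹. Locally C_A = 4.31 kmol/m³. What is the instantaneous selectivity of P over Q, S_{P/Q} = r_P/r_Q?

0.0697

S_{P/Q} = r_P/r_Q = (k₁·C_A^2)/(k₂·C_A) = (k₁/k₂)·C_A.
= (0.0886×4.310^2) / (5.48×4.310) = 1.646/23.62 = 0.0697.
Since the desired path is higher order in A, keeping C_A high (PFR or concentrated feed) favours P.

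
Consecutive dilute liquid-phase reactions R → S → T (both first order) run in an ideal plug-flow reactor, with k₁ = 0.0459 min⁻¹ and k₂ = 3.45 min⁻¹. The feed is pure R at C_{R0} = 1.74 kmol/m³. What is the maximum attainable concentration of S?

0.0218 kmol/m³

At the optimum, C_{S,max}/C_{R0} = (k₁/k₂)^[k₂/(k₂−k₁)].
= (0.0459/3.45)^(3.45/(3.45−0.0459)) = (0.01330)^(1.013) = 0.01255.
C_{S,max} = 0.01255×1.74 = 0.0218 kmol/m³.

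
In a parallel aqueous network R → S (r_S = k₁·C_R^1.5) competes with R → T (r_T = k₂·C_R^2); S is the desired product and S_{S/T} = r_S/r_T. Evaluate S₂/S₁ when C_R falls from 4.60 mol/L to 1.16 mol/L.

S_{S/T} = (k₁/k₂)·C_R^-0.5, so S₂/S₁ = (C_{R,2}/C_{R,1})^-0.5.
= (1.16/4.60)^(-0.5) = (0.2522)^(-0.5) = 1.99.

1.99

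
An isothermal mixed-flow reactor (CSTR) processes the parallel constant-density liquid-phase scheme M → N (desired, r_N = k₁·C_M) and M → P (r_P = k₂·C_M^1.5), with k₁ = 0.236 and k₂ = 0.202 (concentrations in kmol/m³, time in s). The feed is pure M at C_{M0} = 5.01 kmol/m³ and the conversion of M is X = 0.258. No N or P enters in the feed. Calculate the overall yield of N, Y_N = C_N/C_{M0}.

0.0973

Exit C_M = C_{M0}(1−X) = 5.01×0.742 = 3.717 kmol/m³.
A CSTR operates uniformly at the exit composition, giving r_N = 0.8773 and r_P = 1.448 (each k·C_M^n at C_M = 3.717).
Fraction of consumed M going to N: r_N/(r_N+r_P) = 0.3773.
C_N = 0.3773·C_{M0}·X = 0.3773×5.01×0.258 = 0.488 kmol/m³; Y_N = C_N/C_{M0} = 0.0973.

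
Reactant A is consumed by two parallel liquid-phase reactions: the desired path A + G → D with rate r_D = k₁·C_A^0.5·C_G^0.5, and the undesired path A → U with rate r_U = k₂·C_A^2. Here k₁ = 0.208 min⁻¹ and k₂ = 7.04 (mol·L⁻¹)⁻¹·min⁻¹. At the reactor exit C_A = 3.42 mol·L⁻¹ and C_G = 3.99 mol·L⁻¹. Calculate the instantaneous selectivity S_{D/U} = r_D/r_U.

S_{D/U} = r_D/r_U = (k₁·C_A^0.5·C_G^0.5)/(k₂·C_A^2) = (k₁/k₂)·C_A^-1.5·C_G^0.5.
= (0.208×3.420^0.5×3.990^0.5) / (7.04×3.420^2) = 0.7684/82.34 = 0.00933.

0.00933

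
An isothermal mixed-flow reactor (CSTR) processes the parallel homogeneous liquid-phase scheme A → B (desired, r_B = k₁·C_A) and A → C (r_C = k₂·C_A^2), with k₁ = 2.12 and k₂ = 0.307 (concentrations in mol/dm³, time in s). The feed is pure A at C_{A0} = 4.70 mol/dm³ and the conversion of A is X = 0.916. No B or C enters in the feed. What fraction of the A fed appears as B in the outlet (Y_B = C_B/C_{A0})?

0.866

Exit C_A = C_{A0}(1−X) = 4.70×0.0840 = 0.3948 mol/dm³.
A CSTR operates uniformly at the exit composition, giving r_B = 0.8370 and r_C = 0.04785 (each k·C_A^n at C_A = 0.3948).
Fraction of consumed A going to B: r_B/(r_B+r_C) = 0.9459.
C_B = 0.9459·C_{A0}·X = 0.9459×4.70×0.916 = 4.07 mol/dm³; Y_B = C_B/C_{A0} = 0.866.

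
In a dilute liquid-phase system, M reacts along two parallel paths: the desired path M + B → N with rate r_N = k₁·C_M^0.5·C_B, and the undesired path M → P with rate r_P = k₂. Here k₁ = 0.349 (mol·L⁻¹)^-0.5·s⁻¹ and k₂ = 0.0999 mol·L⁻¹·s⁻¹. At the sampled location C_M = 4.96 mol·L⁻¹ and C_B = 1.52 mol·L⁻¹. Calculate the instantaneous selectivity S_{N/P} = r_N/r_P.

11.8

S_{N/P} = r_N/r_P = (k₁·C_M^0.5·C_B)/(k₂) = (k₁/k₂)·C_M^0.5·C_B.
= (0.349×4.960^0.5×1.520) / (0.0999) = 1.181/0.09990 = 11.8.
Since the desired path is higher order in M, keeping C_M high (PFR or concentrated feed) favours N.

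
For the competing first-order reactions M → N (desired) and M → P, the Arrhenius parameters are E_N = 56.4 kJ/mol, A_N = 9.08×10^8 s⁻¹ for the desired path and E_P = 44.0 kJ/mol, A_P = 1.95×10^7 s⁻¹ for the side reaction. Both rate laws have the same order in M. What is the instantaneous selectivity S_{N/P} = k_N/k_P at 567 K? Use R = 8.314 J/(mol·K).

With equal orders, S_{N/P} = k_N/k_P = (A_N/A_P)·exp[(E_P−E_N)/(RT)].
(E_P−E_N)/(RT) = (44.0−56.4)×10³/(8.314×567) = -12400/4714 = -2.630.
k_N/k_P = (9.08×10^8/1.95×10^7)·exp(-2.630) = 46.56 × 0.07205 = 3.35.

3.35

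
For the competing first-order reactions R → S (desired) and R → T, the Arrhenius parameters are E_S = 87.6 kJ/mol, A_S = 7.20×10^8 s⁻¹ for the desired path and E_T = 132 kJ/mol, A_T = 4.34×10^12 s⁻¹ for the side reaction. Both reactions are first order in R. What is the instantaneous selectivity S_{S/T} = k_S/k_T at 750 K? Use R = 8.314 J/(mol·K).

0.205

k_S/k_T = (A_S/A_T)·exp[−(E_S−E_T)/(RT)] = (A_S/A_T)·exp[(E_T−E_S)/(RT)].
(E_T−E_S)/(RT) = (132−87.6)×10³/(8.314×750) = 44400/6236 = 7.121.
k_S/k_T = (7.20×10^8/4.34×10^12)·exp(7.121) = 1.659×10^-4 × 1237 = 0.205.
Since E_S < E_T, lowering the temperature improves selectivity toward S.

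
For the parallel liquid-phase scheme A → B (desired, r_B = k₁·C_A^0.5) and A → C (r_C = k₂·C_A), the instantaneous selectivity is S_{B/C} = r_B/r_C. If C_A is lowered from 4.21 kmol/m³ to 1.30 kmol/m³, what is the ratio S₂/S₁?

S_{B/C} = (k₁/k₂)·C_A^-0.5, so S₂/S₁ = (C_{A,2}/C_{A,1})^-0.5.
= (1.30/4.21)^(-0.5) = (0.3088)^(-0.5) = 1.80.

1.80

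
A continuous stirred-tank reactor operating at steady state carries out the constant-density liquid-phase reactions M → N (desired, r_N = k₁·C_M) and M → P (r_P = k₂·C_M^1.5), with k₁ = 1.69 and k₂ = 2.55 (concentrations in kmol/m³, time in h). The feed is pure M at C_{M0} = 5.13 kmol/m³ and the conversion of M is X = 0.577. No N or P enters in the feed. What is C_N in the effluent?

0.918 kmol/m³

Exit C_M = C_{M0}(1−X) = 5.13×0.423 = 2.170 kmol/m³.
Rates in a CSTR are evaluated at the outlet concentration: r_N = 1.69×2.170 = 3.667, r_P = 2.55×2.170^1.5 = 8.151.
Fraction of consumed M going to N: r_N/(r_N+r_P) = 0.3103.
C_N = 0.3103·C_{M0}·X = 0.3103×5.13×0.577 = 0.918 kmol/m³.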